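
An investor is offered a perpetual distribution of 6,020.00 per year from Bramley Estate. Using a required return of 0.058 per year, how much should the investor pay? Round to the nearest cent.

103793.10

Level perpetuity: PV = C / r = 6,020.00 / 0.058 = 103,793.10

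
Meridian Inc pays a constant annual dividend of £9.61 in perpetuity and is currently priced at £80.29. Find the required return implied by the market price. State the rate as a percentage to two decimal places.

11.97%

P = C/r ⇒ r = C/P = £9.61/£80.29 = 0.119691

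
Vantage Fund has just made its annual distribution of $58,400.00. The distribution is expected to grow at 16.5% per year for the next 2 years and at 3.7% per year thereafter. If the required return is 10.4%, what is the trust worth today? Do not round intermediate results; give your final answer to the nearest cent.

$1133197.49

D_1 = 68036.00000
D_2 = 79261.94000
Terminal value at year 2: TV = D_2×(1+g_2)/(r−g_2) = 82194.63178/0.067 = 1226785.54896
P_0 = D_1/(1+r)^1 + D_2/(1+r)^2 + TV/(1+r)^2
    = 61626.81159 + 65031.91622 + 1006538.76299 = 1133197.49081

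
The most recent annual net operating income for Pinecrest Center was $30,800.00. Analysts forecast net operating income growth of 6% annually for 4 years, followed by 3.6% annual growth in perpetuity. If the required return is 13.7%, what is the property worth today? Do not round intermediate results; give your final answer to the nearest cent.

D_1 = 32648.00000
D_2 = 34606.88000
D_3 = 36683.29280
D_4 = 38884.29037
Terminal value at year 4: TV = D_4×(1+g_2)/(r−g_2) = 40284.12482/0.101 = 398852.72100
P_0 = D_1/(1+r)^1 + D_2/(1+r)^2 + D_3/(1+r)^3 + D_4/(1+r)^4 + TV/(1+r)^4
    = 28714.16007 + 26769.57755 + 24956.68619 + 23266.56760 + 238655.08949 = 342362.08091

$342362.08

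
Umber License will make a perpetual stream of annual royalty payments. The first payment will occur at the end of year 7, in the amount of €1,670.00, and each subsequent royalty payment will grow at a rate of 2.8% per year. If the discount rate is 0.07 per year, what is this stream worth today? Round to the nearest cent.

Value at end of year 6: C₁ / (r − g) = €1,670.00 / (0.07 − 0.028) = €39,761.9048
Discount to today: PV = €39,761.9048 / (1 + 0.07)^6 = €39,761.9048 / 1.500730 = €26,495.04

€26495.04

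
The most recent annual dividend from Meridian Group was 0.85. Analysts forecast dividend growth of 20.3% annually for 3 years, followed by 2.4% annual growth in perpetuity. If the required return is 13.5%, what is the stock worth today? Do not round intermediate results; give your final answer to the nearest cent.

D_1 = 1.02255
D_2 = 1.23013
D_3 = 1.47984
Terminal value at year 3: TV = D_3×(1+g_2)/(r−g_2) = 1.51536/0.111 = 13.65189
P_0 = D_1/(1+r)^1 + D_2/(1+r)^2 + D_3/(1+r)^3 + TV/(1+r)^3
    = 0.90093 + 0.95490 + 1.01211 + 9.33695 = 12.20489

12.20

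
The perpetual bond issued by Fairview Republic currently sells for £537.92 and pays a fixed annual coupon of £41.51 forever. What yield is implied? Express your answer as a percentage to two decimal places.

P = C/r ⇒ r = C/P = £41.51/£537.92 = 0.077168

7.72%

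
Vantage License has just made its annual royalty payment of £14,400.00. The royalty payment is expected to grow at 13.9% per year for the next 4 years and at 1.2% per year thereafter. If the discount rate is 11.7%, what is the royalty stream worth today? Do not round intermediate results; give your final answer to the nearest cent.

£210542.55

D_1 = 16401.60000
D_2 = 18681.42240
D_3 = 21278.14011
D_4 = 24235.80159
Terminal value at year 4: TV = D_4×(1+g_2)/(r−g_2) = 24526.63121/0.105 = 233586.96389
P_0 = D_1/(1+r)^1 + D_2/(1+r)^2 + D_3/(1+r)^3 + D_4/(1+r)^4 + TV/(1+r)^4
    = 14683.61683 + 14972.81967 + 15267.71853 + 15568.42561 + 150049.96877 = 210542.54942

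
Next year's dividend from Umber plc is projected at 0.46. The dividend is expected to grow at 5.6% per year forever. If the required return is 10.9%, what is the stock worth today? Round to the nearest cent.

8.68

Growing perpetuity: P = D₁ / (r − g) = 0.4600 / (0.109 − 0.056) = 8.68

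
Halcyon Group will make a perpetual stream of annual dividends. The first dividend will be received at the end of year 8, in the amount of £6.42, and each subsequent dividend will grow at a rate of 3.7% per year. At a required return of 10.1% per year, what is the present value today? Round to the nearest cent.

£51.15

Value at end of year 7: C₁ / (r − g) = £6.42 / (0.101 − 0.037) = £100.3125
Discount to today: PV = £100.3125 / (1 + 0.101)^7 = £100.3125 / 1.961152 = £51.15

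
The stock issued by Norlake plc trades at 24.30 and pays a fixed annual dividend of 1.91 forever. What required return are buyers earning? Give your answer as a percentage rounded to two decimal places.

7.86%

P = C/r ⇒ r = C/P = 1.91/24.30 = 0.078601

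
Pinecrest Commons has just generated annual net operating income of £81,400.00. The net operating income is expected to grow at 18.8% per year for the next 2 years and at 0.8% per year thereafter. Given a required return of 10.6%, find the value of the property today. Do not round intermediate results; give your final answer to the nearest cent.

£1147362.39

D_1 = 96703.20000
D_2 = 114883.40160
Terminal value at year 2: TV = D_2×(1+g_2)/(r−g_2) = 115802.46881/0.098 = 1181657.84503
P_0 = D_1/(1+r)^1 + D_2/(1+r)^2 + TV/(1+r)^2
    = 87435.08137 + 93917.61001 + 966009.70298 = 1147362.39436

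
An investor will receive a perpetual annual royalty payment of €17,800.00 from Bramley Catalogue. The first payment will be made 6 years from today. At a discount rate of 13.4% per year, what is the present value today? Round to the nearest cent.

€70835.33

Value at end of year 5: C / r = €17,800.00 / 0.134 = €132,835.8209
Discount to today: PV = €132,835.8209 / (1 + 0.134)^5 = €132,835.8209 / 1.875276 = €70,835.33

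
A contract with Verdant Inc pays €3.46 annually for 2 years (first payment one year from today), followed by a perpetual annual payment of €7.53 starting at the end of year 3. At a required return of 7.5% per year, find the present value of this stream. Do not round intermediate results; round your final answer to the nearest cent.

PV of 2-year annuity: €3.46 × [1 − (1+0.075)^−2] / 0.075 = 6.21266
Perpetuity value at year 2: €7.53 / 0.075 = 100.40000
PV of perpetuity: 100.40000 / (1+0.075)^2 = 86.87939
Total PV = 6.21266 + 86.87939 = 93.09205

€93.09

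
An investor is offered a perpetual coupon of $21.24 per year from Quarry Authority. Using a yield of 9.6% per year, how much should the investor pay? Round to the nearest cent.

$221.25

Level perpetuity: PV = C / r = $21.24 / 0.096 = $221.25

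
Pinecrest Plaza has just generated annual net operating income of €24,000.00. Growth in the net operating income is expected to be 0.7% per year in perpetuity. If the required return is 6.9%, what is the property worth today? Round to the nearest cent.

D₁ = D₀ × (1 + g) = €24,000.00 × 1.007 = €24,168.0000
Growing perpetuity: P = D₁ / (r − g) = €24,168.0000 / (0.069 − 0.007) = €389,806.45

€389806.45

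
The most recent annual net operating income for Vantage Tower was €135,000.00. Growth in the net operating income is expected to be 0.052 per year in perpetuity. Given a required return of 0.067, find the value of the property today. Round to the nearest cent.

€9468000.00

D₁ = D₀ × (1 + g) = €135,000.00 × 1.052 = €142,020.0000
Growing perpetuity: P = D₁ / (r − g) = €142,020.0000 / (0.067 − 0.052) = €9,468,000.00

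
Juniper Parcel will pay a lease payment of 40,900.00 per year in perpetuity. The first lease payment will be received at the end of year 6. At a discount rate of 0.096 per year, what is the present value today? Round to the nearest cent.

Value at end of year 5: C / r = 40,900.00 / 0.096 = 426,041.6667
Discount to today: PV = 426,041.6667 / (1 + 0.096)^5 = 426,041.6667 / 1.581440 = 269,401.06

269401.06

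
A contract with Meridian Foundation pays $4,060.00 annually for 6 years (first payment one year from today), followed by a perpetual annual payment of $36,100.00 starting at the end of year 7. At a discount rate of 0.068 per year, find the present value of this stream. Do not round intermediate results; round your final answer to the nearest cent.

PV of 6-year annuity: $4,060.00 × [1 − (1+0.068)^−6] / 0.068 = 19472.21650
Perpetuity value at year 6: $36,100.00 / 0.068 = 530882.35294
PV of perpetuity: 530882.35294 / (1+0.068)^6 = 357742.69392
Total PV = 19472.21650 + 357742.69392 = 377214.91042

$377214.91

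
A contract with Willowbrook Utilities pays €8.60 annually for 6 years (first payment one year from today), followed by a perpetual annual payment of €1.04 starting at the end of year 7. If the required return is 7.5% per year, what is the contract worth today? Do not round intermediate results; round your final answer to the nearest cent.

€49.35

PV of 6-year annuity: €8.60 × [1 − (1+0.075)^−6] / 0.075 = 40.36708
Perpetuity value at year 6: €1.04 / 0.075 = 13.86667
PV of perpetuity: 13.86667 / (1+0.075)^6 = 8.98507
Total PV = 40.36708 + 8.98507 = 49.35215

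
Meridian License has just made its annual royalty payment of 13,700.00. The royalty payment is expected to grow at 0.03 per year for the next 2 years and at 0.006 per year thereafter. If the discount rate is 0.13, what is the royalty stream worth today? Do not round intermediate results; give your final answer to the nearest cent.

116215.34

D_1 = 14111.00000
D_2 = 14534.33000
Terminal value at year 2: TV = D_2×(1+g_2)/(r−g_2) = 14621.53598/0.124 = 117915.61274
P_0 = D_1/(1+r)^1 + D_2/(1+r)^2 + TV/(1+r)^2
    = 12487.61062 + 11382.51233 + 92345.22104 = 116215.34399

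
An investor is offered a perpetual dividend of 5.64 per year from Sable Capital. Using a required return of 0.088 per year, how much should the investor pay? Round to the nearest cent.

Level perpetuity: PV = C / r = 5.64 / 0.088 = 64.09

64.09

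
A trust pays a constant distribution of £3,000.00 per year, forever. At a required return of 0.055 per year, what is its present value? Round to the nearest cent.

Level perpetuity: PV = C / r = £3,000.00 / 0.055 = £54,545.45

£54545.45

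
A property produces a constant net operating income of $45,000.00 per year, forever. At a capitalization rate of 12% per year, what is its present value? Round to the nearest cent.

$375000.00

Level perpetuity: PV = C / r = $45,000.00 / 0.12 = $375,000.00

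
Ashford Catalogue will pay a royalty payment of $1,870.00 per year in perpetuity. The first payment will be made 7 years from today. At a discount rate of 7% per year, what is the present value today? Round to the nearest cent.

$17800.86

Value at end of year 6: C / r = $1,870.00 / 0.07 = $26,714.2857
Discount to today: PV = $26,714.2857 / (1 + 0.07)^6 = $26,714.2857 / 1.500730 = $17,800.86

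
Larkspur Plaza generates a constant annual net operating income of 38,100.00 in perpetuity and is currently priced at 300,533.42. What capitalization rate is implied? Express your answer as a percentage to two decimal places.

P = C/r ⇒ r = C/P = 38,100.00/300,533.42 = 0.126775

12.68%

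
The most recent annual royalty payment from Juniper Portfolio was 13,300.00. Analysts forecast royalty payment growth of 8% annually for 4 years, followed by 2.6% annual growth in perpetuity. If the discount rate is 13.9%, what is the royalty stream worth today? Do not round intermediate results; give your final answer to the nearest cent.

D_1 = 14364.00000
D_2 = 15513.12000
D_3 = 16754.16960
D_4 = 18094.50317
Terminal value at year 4: TV = D_4×(1+g_2)/(r−g_2) = 18564.96025/0.113 = 164291.68363
P_0 = D_1/(1+r)^1 + D_2/(1+r)^2 + D_3/(1+r)^3 + D_4/(1+r)^4 + TV/(1+r)^4
    = 12611.06234 + 11957.81152 + 11338.39898 + 10751.07191 + 97615.92723 = 144274.27198

144274.27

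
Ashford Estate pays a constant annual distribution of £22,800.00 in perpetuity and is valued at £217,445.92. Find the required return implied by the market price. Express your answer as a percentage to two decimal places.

P = C/r ⇒ r = C/P = £22,800.00/£217,445.92 = 0.104854

10.49%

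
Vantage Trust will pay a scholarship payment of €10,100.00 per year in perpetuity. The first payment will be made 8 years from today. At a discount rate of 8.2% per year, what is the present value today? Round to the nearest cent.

€70944.17

Value at end of year 7: C / r = €10,100.00 / 0.082 = €123,170.7317
Discount to today: PV = €123,170.7317 / (1 + 0.082)^7 = €123,170.7317 / 1.736164 = €70,944.17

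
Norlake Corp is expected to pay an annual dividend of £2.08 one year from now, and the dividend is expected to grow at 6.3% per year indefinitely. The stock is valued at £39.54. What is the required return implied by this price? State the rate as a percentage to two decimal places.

P = D₁/(r − g) ⇒ r = D₁/P + g = £2.0800/£39.54 + 0.063 = 0.052605 + 0.063 = 0.115605

11.56%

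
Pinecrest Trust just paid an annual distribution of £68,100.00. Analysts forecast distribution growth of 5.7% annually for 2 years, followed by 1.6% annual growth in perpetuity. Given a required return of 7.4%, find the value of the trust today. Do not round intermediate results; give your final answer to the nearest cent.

£1288441.46

D_1 = 71981.70000
D_2 = 76084.65690
Terminal value at year 2: TV = D_2×(1+g_2)/(r−g_2) = 77302.01141/0.058 = 1332793.30018
P_0 = D_1/(1+r)^1 + D_2/(1+r)^2 + TV/(1+r)^2
    = 67022.06704 + 65961.19633 + 1155458.19781 = 1288441.46118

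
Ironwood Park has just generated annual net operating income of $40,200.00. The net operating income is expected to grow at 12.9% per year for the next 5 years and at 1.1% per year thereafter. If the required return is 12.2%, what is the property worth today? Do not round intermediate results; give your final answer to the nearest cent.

$582504.49

D_1 = 45385.80000
D_2 = 51240.56820
D_3 = 57850.60150
D_4 = 65313.32909
D_5 = 73738.74854
Terminal value at year 5: TV = D_5×(1+g_2)/(r−g_2) = 74549.87478/0.111 = 671620.49349
P_0 = D_1/(1+r)^1 + D_2/(1+r)^2 + D_3/(1+r)^3 + D_4/(1+r)^4 + D_5/(1+r)^5 + TV/(1+r)^5
    = 40450.80214 + 40703.16900 + 40957.11034 + 41212.63598 + 41469.75581 + 377711.01916 = 582504.49243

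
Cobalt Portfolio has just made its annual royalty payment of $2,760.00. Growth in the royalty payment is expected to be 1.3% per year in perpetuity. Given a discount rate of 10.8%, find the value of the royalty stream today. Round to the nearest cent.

$29430.32

D₁ = D₀ × (1 + g) = $2,760.00 × 1.013 = $2,795.8800
Growing perpetuity: P = D₁ / (r − g) = $2,795.8800 / (0.108 − 0.013) = $29,430.32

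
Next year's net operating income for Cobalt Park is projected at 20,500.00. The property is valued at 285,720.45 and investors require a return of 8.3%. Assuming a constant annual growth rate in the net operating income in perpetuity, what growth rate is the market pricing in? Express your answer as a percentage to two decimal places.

1.13%

P = D₁/(r−g) ⇒ g = r − D₁/P = 0.083 − 20,500.00/285,720.45 = 0.011252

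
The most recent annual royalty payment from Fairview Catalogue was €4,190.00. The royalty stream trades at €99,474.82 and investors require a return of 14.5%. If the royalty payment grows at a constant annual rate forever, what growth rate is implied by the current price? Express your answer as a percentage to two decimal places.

9.87%

P = D₀(1+g)/(r−g) ⇒ P(r−g) = D₀(1+g) ⇒ g(P+D₀) = P·r − D₀
g = (P·r − D₀)/(P + D₀) = (€99,474.82×0.145 − €4,190.00) / (€99,474.82 + €4,190.00) = 0.098721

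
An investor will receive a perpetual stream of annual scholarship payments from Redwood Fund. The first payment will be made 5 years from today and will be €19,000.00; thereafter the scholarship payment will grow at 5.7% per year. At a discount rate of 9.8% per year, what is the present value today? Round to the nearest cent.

€318830.88

Value at end of year 4: C₁ / (r − g) = €19,000.00 / (0.098 − 0.057) = €463,414.6341
Discount to today: PV = €463,414.6341 / (1 + 0.098)^4 = €463,414.6341 / 1.453481 = €318,830.88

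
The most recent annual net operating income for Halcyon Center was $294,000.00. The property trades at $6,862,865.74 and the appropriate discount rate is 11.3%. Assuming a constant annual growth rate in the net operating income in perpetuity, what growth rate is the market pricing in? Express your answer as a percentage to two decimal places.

P = D₀(1+g)/(r−g) ⇒ P(r−g) = D₀(1+g) ⇒ g(P+D₀) = P·r − D₀
g = (P·r − D₀)/(P + D₀) = ($6,862,865.74×0.113 − $294,000.00) / ($6,862,865.74 + $294,000.00) = 0.067279

6.73%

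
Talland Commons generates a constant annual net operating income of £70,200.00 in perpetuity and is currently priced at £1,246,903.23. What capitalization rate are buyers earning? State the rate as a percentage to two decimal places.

5.63%

P = C/r ⇒ r = C/P = £70,200.00/£1,246,903.23 = 0.056299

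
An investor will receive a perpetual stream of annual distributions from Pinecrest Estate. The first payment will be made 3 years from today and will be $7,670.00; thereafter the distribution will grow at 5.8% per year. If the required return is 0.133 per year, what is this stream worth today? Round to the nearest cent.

Value at end of year 2: C₁ / (r − g) = $7,670.00 / (0.133 − 0.058) = $102,266.6667
Discount to today: PV = $102,266.6667 / (1 + 0.133)^2 = $102,266.6667 / 1.283689 = $79,666.23

$79666.23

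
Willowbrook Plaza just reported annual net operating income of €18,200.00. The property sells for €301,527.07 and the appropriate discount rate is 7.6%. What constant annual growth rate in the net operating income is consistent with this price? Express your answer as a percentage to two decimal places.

P = D₀(1+g)/(r−g) ⇒ P(r−g) = D₀(1+g) ⇒ g(P+D₀) = P·r − D₀
g = (P·r − D₀)/(P + D₀) = (€301,527.07×0.076 − €18,200.00) / (€301,527.07 + €18,200.00) = 0.014750

1.48%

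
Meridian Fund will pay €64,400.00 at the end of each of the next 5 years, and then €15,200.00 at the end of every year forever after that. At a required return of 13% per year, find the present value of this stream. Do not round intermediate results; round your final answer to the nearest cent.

€289970.85

PV of 5-year annuity: €64,400.00 × [1 − (1+0.13)^−5] / 0.13 = 226509.69324
Perpetuity value at year 5: €15,200.00 / 0.13 = 116923.07692
PV of perpetuity: 116923.07692 / (1+0.13)^5 = 63461.16175
Total PV = 226509.69324 + 63461.16175 = 289970.85499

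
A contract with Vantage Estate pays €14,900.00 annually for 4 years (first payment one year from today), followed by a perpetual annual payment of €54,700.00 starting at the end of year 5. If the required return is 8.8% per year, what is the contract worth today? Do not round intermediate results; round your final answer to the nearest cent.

PV of 4-year annuity: €14,900.00 × [1 − (1+0.088)^−4] / 0.088 = 48484.49830
Perpetuity value at year 4: €54,700.00 / 0.088 = 621590.90909
PV of perpetuity: 621590.90909 / (1+0.088)^4 = 443597.48245
Total PV = 48484.49830 + 443597.48245 = 492081.98075

€492081.98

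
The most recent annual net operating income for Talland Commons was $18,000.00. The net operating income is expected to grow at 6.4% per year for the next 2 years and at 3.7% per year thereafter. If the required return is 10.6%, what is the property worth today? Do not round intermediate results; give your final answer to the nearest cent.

$284341.22

D_1 = 19152.00000
D_2 = 20377.72800
Terminal value at year 2: TV = D_2×(1+g_2)/(r−g_2) = 21131.70394/0.069 = 306256.57878
P_0 = D_1/(1+r)^1 + D_2/(1+r)^2 + TV/(1+r)^2
    = 17316.45570 + 16658.86877 + 250365.89733 = 284341.22179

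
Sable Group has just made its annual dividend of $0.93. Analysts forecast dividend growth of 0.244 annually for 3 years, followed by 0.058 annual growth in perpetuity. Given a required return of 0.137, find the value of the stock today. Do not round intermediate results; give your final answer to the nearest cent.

D_1 = 1.15692
D_2 = 1.43921
D_3 = 1.79038
Terminal value at year 3: TV = D_3×(1+g_2)/(r−g_2) = 1.89422/0.079 = 23.97743
P_0 = D_1/(1+r)^1 + D_2/(1+r)^2 + D_3/(1+r)^3 + TV/(1+r)^3
    = 1.01752 + 1.11328 + 1.21804 + 16.31253 = 19.66137

$19.66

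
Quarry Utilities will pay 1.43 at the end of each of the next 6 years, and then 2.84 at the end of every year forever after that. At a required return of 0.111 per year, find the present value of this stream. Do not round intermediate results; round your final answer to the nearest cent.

19.64

PV of 6-year annuity: 1.43 × [1 − (1+0.111)^−6] / 0.111 = 6.03228
Perpetuity value at year 6: 2.84 / 0.111 = 25.58559
PV of perpetuity: 25.58559 / (1+0.111)^6 = 13.60539
Total PV = 6.03228 + 13.60539 = 19.63767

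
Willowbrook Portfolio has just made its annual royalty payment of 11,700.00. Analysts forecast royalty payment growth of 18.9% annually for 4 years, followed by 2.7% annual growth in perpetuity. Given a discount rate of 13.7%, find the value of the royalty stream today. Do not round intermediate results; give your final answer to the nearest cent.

183033.17

D_1 = 13911.30000
D_2 = 16540.53570
D_3 = 19666.69695
D_4 = 23383.70267
Terminal value at year 4: TV = D_4×(1+g_2)/(r−g_2) = 24015.06264/0.11 = 218318.75129
P_0 = D_1/(1+r)^1 + D_2/(1+r)^2 + D_3/(1+r)^3 + D_4/(1+r)^4 + TV/(1+r)^4
    = 12235.09235 + 12794.65682 + 13379.81263 + 13991.73018 + 130631.88085 = 183033.17282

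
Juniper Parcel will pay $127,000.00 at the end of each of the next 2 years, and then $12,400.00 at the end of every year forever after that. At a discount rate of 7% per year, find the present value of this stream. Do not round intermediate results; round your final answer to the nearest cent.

PV of 2-year annuity: $127,000.00 × [1 − (1+0.07)^−2] / 0.07 = 229618.30728
Perpetuity value at year 2: $12,400.00 / 0.07 = 177142.85714
PV of perpetuity: 177142.85714 / (1+0.07)^2 = 154723.43187
Total PV = 229618.30728 + 154723.43187 = 384341.73914

$384341.74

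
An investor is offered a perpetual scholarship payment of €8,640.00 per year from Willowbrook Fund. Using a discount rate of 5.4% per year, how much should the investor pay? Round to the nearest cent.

Level perpetuity: PV = C / r = €8,640.00 / 0.054 = €160,000.00

€160000.00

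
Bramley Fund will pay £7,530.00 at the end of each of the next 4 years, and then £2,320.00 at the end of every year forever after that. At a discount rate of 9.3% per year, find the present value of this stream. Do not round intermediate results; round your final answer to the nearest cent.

£41714.63

PV of 4-year annuity: £7,530.00 × [1 − (1+0.093)^−4] / 0.093 = 24235.31273
Perpetuity value at year 4: £2,320.00 / 0.093 = 24946.23656
PV of perpetuity: 24946.23656 / (1+0.093)^4 = 17479.31418
Total PV = 24235.31273 + 17479.31418 = 41714.62691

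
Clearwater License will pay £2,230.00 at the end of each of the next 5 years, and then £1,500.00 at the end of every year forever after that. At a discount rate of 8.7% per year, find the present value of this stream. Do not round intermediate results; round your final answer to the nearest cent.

£20103.07

PV of 5-year annuity: £2,230.00 × [1 − (1+0.087)^−5] / 0.087 = 8741.86343
Perpetuity value at year 5: £1,500.00 / 0.087 = 17241.37931
PV of perpetuity: 17241.37931 / (1+0.087)^5 = 11361.20212
Total PV = 8741.86343 + 11361.20212 = 20103.06555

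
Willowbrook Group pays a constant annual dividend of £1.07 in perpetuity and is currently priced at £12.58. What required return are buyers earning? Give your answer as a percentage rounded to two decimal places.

P = C/r ⇒ r = C/P = £1.07/£12.58 = 0.085056

8.51%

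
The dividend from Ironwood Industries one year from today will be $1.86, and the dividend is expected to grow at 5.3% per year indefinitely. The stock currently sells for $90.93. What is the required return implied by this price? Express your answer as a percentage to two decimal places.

7.35%

P = D₁/(r − g) ⇒ r = D₁/P + g = $1.8600/$90.93 + 0.053 = 0.020455 + 0.053 = 0.073455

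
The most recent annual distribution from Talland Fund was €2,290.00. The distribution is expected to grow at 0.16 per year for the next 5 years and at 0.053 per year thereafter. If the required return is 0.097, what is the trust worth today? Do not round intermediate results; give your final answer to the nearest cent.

D_1 = 2656.40000
D_2 = 3081.42400
D_3 = 3574.45184
D_4 = 4146.36413
D_5 = 4809.78240
Terminal value at year 5: TV = D_5×(1+g_2)/(r−g_2) = 5064.70086/0.044 = 115106.83779
P_0 = D_1/(1+r)^1 + D_2/(1+r)^2 + D_3/(1+r)^3 + D_4/(1+r)^4 + D_5/(1+r)^5 + TV/(1+r)^5
    = 2421.51322 + 2560.57915 + 2707.63156 + 2863.12909 + 3027.55674 + 72454.93736 = 86035.34711

€86035.35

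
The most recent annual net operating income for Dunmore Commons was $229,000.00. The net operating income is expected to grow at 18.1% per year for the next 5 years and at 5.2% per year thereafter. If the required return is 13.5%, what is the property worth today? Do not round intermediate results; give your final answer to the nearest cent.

D_1 = 270449.00000
D_2 = 319400.26900
D_3 = 377211.71769
D_4 = 445487.03859
D_5 = 526120.19258
Terminal value at year 5: TV = D_5×(1+g_2)/(r−g_2) = 553478.44259/0.083 = 6668414.97096
P_0 = D_1/(1+r)^1 + D_2/(1+r)^2 + D_3/(1+r)^3 + D_4/(1+r)^4 + D_5/(1+r)^5 + TV/(1+r)^5
    = 238281.05727 + 247938.26311 + 257986.86232 + 268442.71754 + 279322.33428 + 3540326.45380 = 4832297.68833

$4832297.69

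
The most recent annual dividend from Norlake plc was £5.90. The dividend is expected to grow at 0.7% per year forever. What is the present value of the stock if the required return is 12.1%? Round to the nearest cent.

D₁ = D₀ × (1 + g) = £5.90 × 1.007 = £5.9413
Growing perpetuity: P = D₁ / (r − g) = £5.9413 / (0.121 − 0.007) = £52.12

£52.12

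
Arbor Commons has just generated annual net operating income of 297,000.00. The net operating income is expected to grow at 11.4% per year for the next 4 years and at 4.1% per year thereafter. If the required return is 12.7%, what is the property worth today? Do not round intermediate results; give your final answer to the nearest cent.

D_1 = 330858.00000
D_2 = 368575.81200
D_3 = 410593.45457
D_4 = 457401.10839
Terminal value at year 4: TV = D_4×(1+g_2)/(r−g_2) = 476154.55383/0.086 = 5536680.85852
P_0 = D_1/(1+r)^1 + D_2/(1+r)^2 + D_3/(1+r)^3 + D_4/(1+r)^4 + TV/(1+r)^4
    = 293574.09051 + 290187.69904 + 286840.36977 + 283531.65211 + 3432051.74241 = 4586185.55385

4586185.55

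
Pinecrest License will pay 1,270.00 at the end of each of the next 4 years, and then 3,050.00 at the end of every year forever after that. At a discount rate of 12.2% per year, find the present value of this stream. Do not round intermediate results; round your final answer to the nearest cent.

19616.21

PV of 4-year annuity: 1,270.00 × [1 − (1+0.122)^−4] / 0.122 = 3841.24141
Perpetuity value at year 4: 3,050.00 / 0.122 = 25000.00000
PV of perpetuity: 25000.00000 / (1+0.122)^4 = 15774.97142
Total PV = 3841.24141 + 15774.97142 = 19616.21283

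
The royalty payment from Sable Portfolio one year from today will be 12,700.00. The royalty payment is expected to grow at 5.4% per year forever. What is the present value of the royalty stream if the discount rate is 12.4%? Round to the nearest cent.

181428.57

Growing perpetuity: P = D₁ / (r − g) = 12,700.0000 / (0.124 − 0.054) = 181,428.57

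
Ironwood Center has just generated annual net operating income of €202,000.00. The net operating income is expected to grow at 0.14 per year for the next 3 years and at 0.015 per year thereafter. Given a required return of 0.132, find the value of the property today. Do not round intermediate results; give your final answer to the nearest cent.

€2404415.36

D_1 = 230280.00000
D_2 = 262519.20000
D_3 = 299271.88800
Terminal value at year 3: TV = D_3×(1+g_2)/(r−g_2) = 303760.96632/0.117 = 2596247.57538
P_0 = D_1/(1+r)^1 + D_2/(1+r)^2 + D_3/(1+r)^3 + TV/(1+r)^3
    = 203427.56184 + 204865.21245 + 206313.02314 + 1789809.55972 = 2404415.35715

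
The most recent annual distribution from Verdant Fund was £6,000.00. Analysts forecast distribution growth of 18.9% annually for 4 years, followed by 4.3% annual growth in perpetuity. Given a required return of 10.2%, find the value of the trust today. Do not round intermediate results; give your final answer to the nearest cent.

£172868.10

D_1 = 7134.00000
D_2 = 8482.32600
D_3 = 10085.48561
D_4 = 11991.64240
Terminal value at year 4: TV = D_4×(1+g_2)/(r−g_2) = 12507.28302/0.059 = 211987.84776
P_0 = D_1/(1+r)^1 + D_2/(1+r)^2 + D_3/(1+r)^3 + D_4/(1+r)^4 + TV/(1+r)^4
    = 6473.68421 + 6984.76454 + 7536.19332 + 8131.15595 + 143742.29931 = 172868.09734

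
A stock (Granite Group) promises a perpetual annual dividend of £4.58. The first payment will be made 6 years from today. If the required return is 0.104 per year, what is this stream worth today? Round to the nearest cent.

£26.85

Value at end of year 5: C / r = £4.58 / 0.104 = £44.0385
Discount to today: PV = £44.0385 / (1 + 0.104)^5 = £44.0385 / 1.640006 = £26.85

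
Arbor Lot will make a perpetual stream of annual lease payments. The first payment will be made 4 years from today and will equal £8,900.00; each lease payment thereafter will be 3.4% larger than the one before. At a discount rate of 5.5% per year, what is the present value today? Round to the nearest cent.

£360921.98

Value at end of year 3: C₁ / (r − g) = £8,900.00 / (0.055 − 0.034) = £423,809.5238
Discount to today: PV = £423,809.5238 / (1 + 0.055)^3 = £423,809.5238 / 1.174241 = £360,921.98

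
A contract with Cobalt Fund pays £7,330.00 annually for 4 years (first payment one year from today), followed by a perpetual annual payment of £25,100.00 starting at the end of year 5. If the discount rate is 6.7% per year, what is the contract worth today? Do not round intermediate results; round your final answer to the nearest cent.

£314026.22

PV of 4-year annuity: £7,330.00 × [1 − (1+0.067)^−4] / 0.067 = 24997.33982
Perpetuity value at year 4: £25,100.00 / 0.067 = 374626.86567
PV of perpetuity: 374626.86567 / (1+0.067)^4 = 289028.88073
Total PV = 24997.33982 + 289028.88073 = 314026.22056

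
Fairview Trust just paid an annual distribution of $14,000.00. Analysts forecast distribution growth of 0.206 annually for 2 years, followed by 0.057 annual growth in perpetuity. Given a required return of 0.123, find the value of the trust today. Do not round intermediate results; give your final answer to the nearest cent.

$289760.22

D_1 = 16884.00000
D_2 = 20362.10400
Terminal value at year 2: TV = D_2×(1+g_2)/(r−g_2) = 21522.74393/0.066 = 326102.18073
P_0 = D_1/(1+r)^1 + D_2/(1+r)^2 + TV/(1+r)^2
    = 15034.72841 + 16145.93273 + 258579.55905 = 289760.22019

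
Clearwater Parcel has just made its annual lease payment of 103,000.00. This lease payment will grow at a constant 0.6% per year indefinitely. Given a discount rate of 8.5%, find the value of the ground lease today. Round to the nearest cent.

1311620.25

D₁ = D₀ × (1 + g) = 103,000.00 × 1.006 = 103,618.0000
Growing perpetuity: P = D₁ / (r − g) = 103,618.0000 / (0.085 − 0.006) = 1,311,620.25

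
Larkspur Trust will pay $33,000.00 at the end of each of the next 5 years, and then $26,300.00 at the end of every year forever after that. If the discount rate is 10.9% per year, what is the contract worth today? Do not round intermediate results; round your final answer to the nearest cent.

$266109.33

PV of 5-year annuity: $33,000.00 × [1 − (1+0.109)^−5] / 0.109 = 122272.03223
Perpetuity value at year 5: $26,300.00 / 0.109 = 241284.40367
PV of perpetuity: 241284.40367 / (1+0.109)^5 = 143837.29920
Total PV = 122272.03223 + 143837.29920 = 266109.33143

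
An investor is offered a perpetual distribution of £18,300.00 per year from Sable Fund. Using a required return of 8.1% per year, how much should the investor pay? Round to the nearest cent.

Level perpetuity: PV = C / r = £18,300.00 / 0.081 = £225,925.93

£225925.93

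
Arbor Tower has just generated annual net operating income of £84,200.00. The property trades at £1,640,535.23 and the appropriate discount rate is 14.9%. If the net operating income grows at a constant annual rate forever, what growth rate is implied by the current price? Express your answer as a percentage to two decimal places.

P = D₀(1+g)/(r−g) ⇒ P(r−g) = D₀(1+g) ⇒ g(P+D₀) = P·r − D₀
g = (P·r − D₀)/(P + D₀) = (£1,640,535.23×0.149 − £84,200.00) / (£1,640,535.23 + £84,200.00) = 0.092907

9.29%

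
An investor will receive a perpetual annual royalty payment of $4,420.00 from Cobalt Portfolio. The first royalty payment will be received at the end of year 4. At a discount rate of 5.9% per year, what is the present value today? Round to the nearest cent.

$63078.65

Value at end of year 3: C / r = $4,420.00 / 0.059 = $74,915.2542
Discount to today: PV = $74,915.2542 / (1 + 0.059)^3 = $74,915.2542 / 1.187648 = $63,078.65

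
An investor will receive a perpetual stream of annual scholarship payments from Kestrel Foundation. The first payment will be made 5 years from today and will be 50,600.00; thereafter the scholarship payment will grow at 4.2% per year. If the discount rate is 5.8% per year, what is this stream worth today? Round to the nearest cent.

Value at end of year 4: C₁ / (r − g) = 50,600.00 / (0.058 − 0.042) = 3,162,500.0000
Discount to today: PV = 3,162,500.0000 / (1 + 0.058)^4 = 3,162,500.0000 / 1.252976 = 2,523,991.36

2523991.36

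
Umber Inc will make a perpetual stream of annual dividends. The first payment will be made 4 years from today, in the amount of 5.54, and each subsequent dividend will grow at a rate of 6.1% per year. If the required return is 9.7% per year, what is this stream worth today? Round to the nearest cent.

116.57

Value at end of year 3: C₁ / (r − g) = 5.54 / (0.097 − 0.061) = 153.8889
Discount to today: PV = 153.8889 / (1 + 0.097)^3 = 153.8889 / 1.320140 = 116.57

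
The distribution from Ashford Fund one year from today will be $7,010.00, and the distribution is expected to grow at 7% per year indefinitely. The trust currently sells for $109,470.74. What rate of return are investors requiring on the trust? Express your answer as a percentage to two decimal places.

P = D₁/(r − g) ⇒ r = D₁/P + g = $7,010.0000/$109,470.74 + 0.07 = 0.064035 + 0.07 = 0.134035

13.40%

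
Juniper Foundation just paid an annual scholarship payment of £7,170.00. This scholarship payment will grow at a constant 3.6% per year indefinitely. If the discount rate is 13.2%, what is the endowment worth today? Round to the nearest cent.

£77376.25

D₁ = D₀ × (1 + g) = £7,170.00 × 1.036 = £7,428.1200
Growing perpetuity: P = D₁ / (r − g) = £7,428.1200 / (0.132 − 0.036) = £77,376.25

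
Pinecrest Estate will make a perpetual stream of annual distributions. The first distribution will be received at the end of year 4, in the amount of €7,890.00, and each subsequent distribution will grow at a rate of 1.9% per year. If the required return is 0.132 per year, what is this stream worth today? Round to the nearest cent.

€48134.81

Value at end of year 3: C₁ / (r − g) = €7,890.00 / (0.132 − 0.019) = €69,823.0088
Discount to today: PV = €69,823.0088 / (1 + 0.132)^3 = €69,823.0088 / 1.450572 = €48,134.81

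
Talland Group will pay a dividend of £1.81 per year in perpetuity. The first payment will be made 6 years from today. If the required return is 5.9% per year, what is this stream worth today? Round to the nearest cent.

£23.03

Value at end of year 5: C / r = £1.81 / 0.059 = £30.6780
Discount to today: PV = £30.6780 / (1 + 0.059)^5 = £30.6780 / 1.331925 = £23.03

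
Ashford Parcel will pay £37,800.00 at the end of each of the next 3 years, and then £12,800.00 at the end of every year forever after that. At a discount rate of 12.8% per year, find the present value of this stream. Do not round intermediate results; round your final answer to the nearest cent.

£159229.86

PV of 3-year annuity: £37,800.00 × [1 − (1+0.128)^−3] / 0.128 = 89555.54164
Perpetuity value at year 3: £12,800.00 / 0.128 = 100000.00000
PV of perpetuity: 100000.00000 / (1+0.128)^3 = 69674.31394
Total PV = 89555.54164 + 69674.31394 = 159229.85558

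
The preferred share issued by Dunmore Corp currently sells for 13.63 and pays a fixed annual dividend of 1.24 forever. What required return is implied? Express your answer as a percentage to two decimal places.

P = C/r ⇒ r = C/P = 1.24/13.63 = 0.090976

9.10%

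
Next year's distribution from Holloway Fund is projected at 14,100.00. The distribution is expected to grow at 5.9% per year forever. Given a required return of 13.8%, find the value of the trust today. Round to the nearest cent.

Growing perpetuity: P = D₁ / (r − g) = 14,100.0000 / (0.138 − 0.059) = 178,481.01

178481.01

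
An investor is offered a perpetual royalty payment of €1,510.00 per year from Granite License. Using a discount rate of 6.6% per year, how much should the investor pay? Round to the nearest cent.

€22878.79

Level perpetuity: PV = C / r = €1,510.00 / 0.066 = €22,878.79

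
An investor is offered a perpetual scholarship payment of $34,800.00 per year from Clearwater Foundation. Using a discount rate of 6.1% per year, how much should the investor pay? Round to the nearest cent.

Level perpetuity: PV = C / r = $34,800.00 / 0.061 = $570,491.80

$570491.80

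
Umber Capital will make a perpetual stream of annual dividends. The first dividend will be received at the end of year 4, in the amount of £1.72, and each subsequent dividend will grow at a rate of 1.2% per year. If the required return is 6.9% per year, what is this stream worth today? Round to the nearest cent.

£24.70

Value at end of year 3: C₁ / (r − g) = £1.72 / (0.069 − 0.012) = £30.1754
Discount to today: PV = £30.1754 / (1 + 0.069)^3 = £30.1754 / 1.221612 = £24.70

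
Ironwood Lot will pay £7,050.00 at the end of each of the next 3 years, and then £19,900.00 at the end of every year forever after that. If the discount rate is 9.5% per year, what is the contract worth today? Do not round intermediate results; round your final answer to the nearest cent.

£177234.23

PV of 3-year annuity: £7,050.00 × [1 − (1+0.095)^−3] / 0.095 = 17687.79314
Perpetuity value at year 3: £19,900.00 / 0.095 = 209473.68421
PV of perpetuity: 209473.68421 / (1+0.095)^3 = 159546.43834
Total PV = 17687.79314 + 159546.43834 = 177234.23147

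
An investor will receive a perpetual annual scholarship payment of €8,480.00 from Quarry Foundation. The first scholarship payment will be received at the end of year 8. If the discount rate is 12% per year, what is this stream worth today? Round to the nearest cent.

Value at end of year 7: C / r = €8,480.00 / 0.12 = €70,666.6667
Discount to today: PV = €70,666.6667 / (1 + 0.12)^7 = €70,666.6667 / 2.210681 = €31,966.01

€31966.01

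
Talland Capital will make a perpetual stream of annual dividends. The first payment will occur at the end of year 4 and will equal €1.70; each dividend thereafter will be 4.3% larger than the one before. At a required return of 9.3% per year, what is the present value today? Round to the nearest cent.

Value at end of year 3: C₁ / (r − g) = €1.70 / (0.093 − 0.043) = €34.0000
Discount to today: PV = €34.0000 / (1 + 0.093)^3 = €34.0000 / 1.305751 = €26.04

€26.04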